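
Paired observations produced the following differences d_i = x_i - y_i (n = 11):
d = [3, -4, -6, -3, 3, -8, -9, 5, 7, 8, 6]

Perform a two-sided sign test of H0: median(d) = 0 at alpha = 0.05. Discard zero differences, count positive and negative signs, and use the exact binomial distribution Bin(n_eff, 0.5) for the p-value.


Step 1: Discard zero differences. Original n = 11; n_eff = number of nonzero differences = 11.
Nonzero differences (with sign): +3, -4, -6, -3, +3, -8, -9, +5, +7, +8, +6
Step 2: Count signs: positive = 6, negative = 5.
Step 3: Under H0: P(positive) = 0.5, so the number of positives S ~ Bin(11, 0.5).
Step 4: Two-sided exact p-value = sum of Bin(11,0.5) probabilities at or below the observed probability = 1.000000.
Step 5: alpha = 0.05. fail to reject H0.

n_eff = 11, pos = 6, neg = 5, p = 1.000000, fail to reject H0.


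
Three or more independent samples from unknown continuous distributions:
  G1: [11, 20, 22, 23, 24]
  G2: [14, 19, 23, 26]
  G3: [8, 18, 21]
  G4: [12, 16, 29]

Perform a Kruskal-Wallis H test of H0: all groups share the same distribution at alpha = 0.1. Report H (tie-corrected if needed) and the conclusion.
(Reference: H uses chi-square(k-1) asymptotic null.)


Step 1: Combine all N = 15 observations and assign midranks.
sorted (value, group, rank): (8,G3,1), (11,G1,2), (12,G4,3), (14,G2,4), (16,G4,5), (18,G3,6), (19,G2,7), (20,G1,8), (21,G3,9), (22,G1,10), (23,G1,11.5), (23,G2,11.5), (24,G1,13), (26,G2,14), (29,G4,15)
Step 2: Sum ranks within each group.
R_1 = 44.5 (n_1 = 5)
R_2 = 36.5 (n_2 = 4)
R_3 = 16 (n_3 = 3)
R_4 = 23 (n_4 = 3)
Step 3: H = 12/(N(N+1)) * sum(R_i^2/n_i) - 3(N+1)
     = 12/(15*16) * (44.5^2/5 + 36.5^2/4 + 16^2/3 + 23^2/3) - 3*16
     = 0.050000 * 990.779 - 48
     = 1.538958.
Step 4: Ties present; correction factor C = 1 - 6/(15^3 - 15) = 0.998214. Corrected H = 1.538958 / 0.998214 = 1.541711.
Step 5: Under H0, H ~ chi^2(3); p-value = 0.672677.
Step 6: alpha = 0.1. fail to reject H0.

H = 1.5417, df = 3, p = 0.672677, fail to reject H0.


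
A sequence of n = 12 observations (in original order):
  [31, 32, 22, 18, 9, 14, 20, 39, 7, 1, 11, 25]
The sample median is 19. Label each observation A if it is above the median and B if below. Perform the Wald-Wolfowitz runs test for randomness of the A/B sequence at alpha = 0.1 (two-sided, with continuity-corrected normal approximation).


Step 1: Compute median = 19; label A = above, B = below.
Labels in order: AAABBBAABBBA  (n_A = 6, n_B = 6)
Step 2: Count runs R = 5.
Step 3: Under H0 (random ordering), E[R] = 2*n_A*n_B/(n_A+n_B) + 1 = 2*6*6/12 + 1 = 7.0000.
        Var[R] = 2*n_A*n_B*(2*n_A*n_B - n_A - n_B) / ((n_A+n_B)^2 * (n_A+n_B-1)) = 4320/1584 = 2.7273.
        SD[R] = 1.6514.
Step 4: Continuity-corrected z = (R + 0.5 - E[R]) / SD[R] = (5 + 0.5 - 7.0000) / 1.6514 = -0.9083.
Step 5: Two-sided p-value via normal approximation = 2*(1 - Phi(|z|)) = 0.363722.
Step 6: alpha = 0.1. fail to reject H0.

R = 5, z = -0.9083, p = 0.363722, fail to reject H0.


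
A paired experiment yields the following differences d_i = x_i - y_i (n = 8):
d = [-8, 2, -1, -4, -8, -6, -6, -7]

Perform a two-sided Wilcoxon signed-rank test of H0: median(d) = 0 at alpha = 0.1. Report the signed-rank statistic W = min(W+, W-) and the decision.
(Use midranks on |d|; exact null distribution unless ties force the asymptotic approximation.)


Step 1: Drop any zero differences (none here) and take |d_i|.
|d| = [8, 2, 1, 4, 8, 6, 6, 7]
Step 2: Midrank |d_i| (ties get averaged ranks).
ranks: |8|->7.5, |2|->2, |1|->1, |4|->3, |8|->7.5, |6|->4.5, |6|->4.5, |7|->6
Step 3: Attach original signs; sum ranks with positive sign and with negative sign.
W+ = 2 = 2
W- = 7.5 + 1 + 3 + 7.5 + 4.5 + 4.5 + 6 = 34
(Check: W+ + W- = 36 should equal n(n+1)/2 = 36.)
Step 4: Test statistic W = min(W+, W-) = 2.
Step 5: Ties in |d|, so use the tie-corrected normal approximation.
        E[W] = n(n+1)/4 = 8*9/4 = 18.
        Tie groups: |d|=6 (t=2), |d|=8 (t=2); sum(t^3 - t) = 12.
        Var[W] = n(n+1)(2n+1)/24 - sum(t^3-t)/48 = 1224/24 - 12/48 = 50.75.
        z = (W - E[W]) / sqrt(Var[W]) = (2 - 18) / 7.1239 = -2.2460.
        Two-sided p = 2*Phi(z) = 0.024707.
Step 6: alpha = 0.1. reject H0.

W+ = 2, W- = 34, W = min = 2, p = 0.024707, reject H0.


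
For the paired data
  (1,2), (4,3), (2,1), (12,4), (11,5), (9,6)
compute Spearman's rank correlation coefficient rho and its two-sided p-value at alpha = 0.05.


Step 1: Rank x and y separately (midranks; no ties here).
rank(x): 1->1, 4->3, 2->2, 12->6, 11->5, 9->4
rank(y): 2->2, 3->3, 1->1, 4->4, 5->5, 6->6
Step 2: d_i = R_x(i) - R_y(i); compute d_i^2.
  (1-2)^2=1, (3-3)^2=0, (2-1)^2=1, (6-4)^2=4, (5-5)^2=0, (4-6)^2=4
sum(d^2) = 10.
Step 3: rho = 1 - 6*10 / (6*(6^2 - 1)) = 1 - 60/210 = 0.714286.
Step 4: Under H0, t = rho * sqrt((n-2)/(1-rho^2)) = 2.0412 ~ t(4).
Step 5: Two-sided p-value from the t-distribution with 4 df = 0.110787.
Step 6: alpha = 0.05. fail to reject H0.

rho = 0.7143, p = 0.110787, fail to reject H0 at alpha = 0.05.


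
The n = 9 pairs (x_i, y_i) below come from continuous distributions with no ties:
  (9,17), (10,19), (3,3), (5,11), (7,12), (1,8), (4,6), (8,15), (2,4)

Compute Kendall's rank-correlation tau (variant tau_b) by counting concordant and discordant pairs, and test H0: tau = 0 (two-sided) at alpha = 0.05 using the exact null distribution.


Step 1: Enumerate the 36 unordered pairs (i,j) with i<j and classify each by sign(x_j-x_i) * sign(y_j-y_i).
  (1,2):dx=+1,dy=+2->C; (1,3):dx=-6,dy=-14->C; (1,4):dx=-4,dy=-6->C; (1,5):dx=-2,dy=-5->C
  (1,6):dx=-8,dy=-9->C; (1,7):dx=-5,dy=-11->C; (1,8):dx=-1,dy=-2->C; (1,9):dx=-7,dy=-13->C
  (2,3):dx=-7,dy=-16->C; (2,4):dx=-5,dy=-8->C; (2,5):dx=-3,dy=-7->C; (2,6):dx=-9,dy=-11->C
  (2,7):dx=-6,dy=-13->C; (2,8):dx=-2,dy=-4->C; (2,9):dx=-8,dy=-15->C; (3,4):dx=+2,dy=+8->C
  (3,5):dx=+4,dy=+9->C; (3,6):dx=-2,dy=+5->D; (3,7):dx=+1,dy=+3->C; (3,8):dx=+5,dy=+12->C
  (3,9):dx=-1,dy=+1->D; (4,5):dx=+2,dy=+1->C; (4,6):dx=-4,dy=-3->C; (4,7):dx=-1,dy=-5->C
  (4,8):dx=+3,dy=+4->C; (4,9):dx=-3,dy=-7->C; (5,6):dx=-6,dy=-4->C; (5,7):dx=-3,dy=-6->C
  (5,8):dx=+1,dy=+3->C; (5,9):dx=-5,dy=-8->C; (6,7):dx=+3,dy=-2->D; (6,8):dx=+7,dy=+7->C
  (6,9):dx=+1,dy=-4->D; (7,8):dx=+4,dy=+9->C; (7,9):dx=-2,dy=-2->C; (8,9):dx=-6,dy=-11->C
Step 2: C = 32, D = 4, total pairs = 36.
Step 3: tau = (C - D)/(n(n-1)/2) = (32 - 4)/36 = 0.777778.
Step 4: Exact two-sided p-value (enumerate n! = 362880 permutations of y under H0): p = 0.002425.
Step 5: alpha = 0.05. reject H0.

tau_b = 0.7778 (C=32, D=4), p = 0.002425, reject H0.


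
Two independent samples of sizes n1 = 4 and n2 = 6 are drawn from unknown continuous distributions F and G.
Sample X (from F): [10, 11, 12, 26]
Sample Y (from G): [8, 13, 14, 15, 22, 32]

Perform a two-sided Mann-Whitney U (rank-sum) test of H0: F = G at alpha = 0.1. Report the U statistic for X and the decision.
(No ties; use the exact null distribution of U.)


Step 1: Combine and sort all 10 observations; assign midranks.
sorted (value, group): (8,Y), (10,X), (11,X), (12,X), (13,Y), (14,Y), (15,Y), (22,Y), (26,X), (32,Y)
ranks: 8->1, 10->2, 11->3, 12->4, 13->5, 14->6, 15->7, 22->8, 26->9, 32->10
Step 2: Rank sum for X: R1 = 2 + 3 + 4 + 9 = 18.
Step 3: U_X = R1 - n1(n1+1)/2 = 18 - 4*5/2 = 18 - 10 = 8.
       U_Y = n1*n2 - U_X = 24 - 8 = 16.
Step 4: No ties, so the exact null distribution of U (based on enumerating the C(10,4) = 210 equally likely rank assignments) gives the two-sided p-value.
Step 5: p-value = 0.476190; compare to alpha = 0.1. fail to reject H0.

U_X = 8, p = 0.476190, fail to reject H0 at alpha = 0.1.


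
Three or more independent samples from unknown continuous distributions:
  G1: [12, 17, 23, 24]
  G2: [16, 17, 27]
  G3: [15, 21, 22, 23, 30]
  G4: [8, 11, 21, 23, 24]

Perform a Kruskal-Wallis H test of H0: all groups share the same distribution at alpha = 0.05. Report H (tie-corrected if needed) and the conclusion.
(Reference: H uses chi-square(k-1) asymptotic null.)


Step 1: Combine all N = 17 observations and assign midranks.
sorted (value, group, rank): (8,G4,1), (11,G4,2), (12,G1,3), (15,G3,4), (16,G2,5), (17,G1,6.5), (17,G2,6.5), (21,G3,8.5), (21,G4,8.5), (22,G3,10), (23,G1,12), (23,G3,12), (23,G4,12), (24,G1,14.5), (24,G4,14.5), (27,G2,16), (30,G3,17)
Step 2: Sum ranks within each group.
R_1 = 36 (n_1 = 4)
R_2 = 27.5 (n_2 = 3)
R_3 = 51.5 (n_3 = 5)
R_4 = 38 (n_4 = 5)
Step 3: H = 12/(N(N+1)) * sum(R_i^2/n_i) - 3(N+1)
     = 12/(17*18) * (36^2/4 + 27.5^2/3 + 51.5^2/5 + 38^2/5) - 3*18
     = 0.039216 * 1395.33 - 54
     = 0.718954.
Step 4: Ties present; correction factor C = 1 - 42/(17^3 - 17) = 0.991422. Corrected H = 0.718954 / 0.991422 = 0.725175.
Step 5: Under H0, H ~ chi^2(3); p-value = 0.867267.
Step 6: alpha = 0.05. fail to reject H0.

H = 0.7252, df = 3, p = 0.867267, fail to reject H0.


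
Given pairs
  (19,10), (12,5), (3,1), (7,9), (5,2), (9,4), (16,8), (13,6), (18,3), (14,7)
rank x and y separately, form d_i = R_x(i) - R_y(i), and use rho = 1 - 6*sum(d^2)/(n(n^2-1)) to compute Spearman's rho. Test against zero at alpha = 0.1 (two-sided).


Step 1: Rank x and y separately (midranks; no ties here).
rank(x): 19->10, 12->5, 3->1, 7->3, 5->2, 9->4, 16->8, 13->6, 18->9, 14->7
rank(y): 10->10, 5->5, 1->1, 9->9, 2->2, 4->4, 8->8, 6->6, 3->3, 7->7
Step 2: d_i = R_x(i) - R_y(i); compute d_i^2.
  (10-10)^2=0, (5-5)^2=0, (1-1)^2=0, (3-9)^2=36, (2-2)^2=0, (4-4)^2=0, (8-8)^2=0, (6-6)^2=0, (9-3)^2=36, (7-7)^2=0
sum(d^2) = 72.
Step 3: rho = 1 - 6*72 / (10*(10^2 - 1)) = 1 - 432/990 = 0.563636.
Step 4: Under H0, t = rho * sqrt((n-2)/(1-rho^2)) = 1.9300 ~ t(8).
Step 5: Two-sided p-value from the t-distribution with 8 df = 0.089724.
Step 6: alpha = 0.1. reject H0.

rho = 0.5636, p = 0.089724, reject H0 at alpha = 0.1.


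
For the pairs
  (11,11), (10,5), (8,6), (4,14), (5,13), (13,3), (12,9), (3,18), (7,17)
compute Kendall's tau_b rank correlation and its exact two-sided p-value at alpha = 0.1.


Step 1: Enumerate the 36 unordered pairs (i,j) with i<j and classify each by sign(x_j-x_i) * sign(y_j-y_i).
  (1,2):dx=-1,dy=-6->C; (1,3):dx=-3,dy=-5->C; (1,4):dx=-7,dy=+3->D; (1,5):dx=-6,dy=+2->D
  (1,6):dx=+2,dy=-8->D; (1,7):dx=+1,dy=-2->D; (1,8):dx=-8,dy=+7->D; (1,9):dx=-4,dy=+6->D
  (2,3):dx=-2,dy=+1->D; (2,4):dx=-6,dy=+9->D; (2,5):dx=-5,dy=+8->D; (2,6):dx=+3,dy=-2->D
  (2,7):dx=+2,dy=+4->C; (2,8):dx=-7,dy=+13->D; (2,9):dx=-3,dy=+12->D; (3,4):dx=-4,dy=+8->D
  (3,5):dx=-3,dy=+7->D; (3,6):dx=+5,dy=-3->D; (3,7):dx=+4,dy=+3->C; (3,8):dx=-5,dy=+12->D
  (3,9):dx=-1,dy=+11->D; (4,5):dx=+1,dy=-1->D; (4,6):dx=+9,dy=-11->D; (4,7):dx=+8,dy=-5->D
  (4,8):dx=-1,dy=+4->D; (4,9):dx=+3,dy=+3->C; (5,6):dx=+8,dy=-10->D; (5,7):dx=+7,dy=-4->D
  (5,8):dx=-2,dy=+5->D; (5,9):dx=+2,dy=+4->C; (6,7):dx=-1,dy=+6->D; (6,8):dx=-10,dy=+15->D
  (6,9):dx=-6,dy=+14->D; (7,8):dx=-9,dy=+9->D; (7,9):dx=-5,dy=+8->D; (8,9):dx=+4,dy=-1->D
Step 2: C = 6, D = 30, total pairs = 36.
Step 3: tau = (C - D)/(n(n-1)/2) = (6 - 30)/36 = -0.666667.
Step 4: Exact two-sided p-value (enumerate n! = 362880 permutations of y under H0): p = 0.012665.
Step 5: alpha = 0.1. reject H0.

tau_b = -0.6667 (C=6, D=30), p = 0.012665, reject H0.


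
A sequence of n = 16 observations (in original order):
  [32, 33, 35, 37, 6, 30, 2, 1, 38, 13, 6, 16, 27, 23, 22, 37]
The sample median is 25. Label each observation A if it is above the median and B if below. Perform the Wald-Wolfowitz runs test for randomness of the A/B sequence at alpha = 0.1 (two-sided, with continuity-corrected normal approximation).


Step 1: Compute median = 25; label A = above, B = below.
Labels in order: AAAABABBABBBABBA  (n_A = 8, n_B = 8)
Step 2: Count runs R = 9.
Step 3: Under H0 (random ordering), E[R] = 2*n_A*n_B/(n_A+n_B) + 1 = 2*8*8/16 + 1 = 9.0000.
        Var[R] = 2*n_A*n_B*(2*n_A*n_B - n_A - n_B) / ((n_A+n_B)^2 * (n_A+n_B-1)) = 14336/3840 = 3.7333.
        SD[R] = 1.9322.
Step 4: R = E[R], so z = 0 with no continuity correction.
Step 5: Two-sided p-value via normal approximation = 2*(1 - Phi(|z|)) = 1.000000.
Step 6: alpha = 0.1. fail to reject H0.

R = 9, z = 0.0000, p = 1.000000, fail to reject H0.


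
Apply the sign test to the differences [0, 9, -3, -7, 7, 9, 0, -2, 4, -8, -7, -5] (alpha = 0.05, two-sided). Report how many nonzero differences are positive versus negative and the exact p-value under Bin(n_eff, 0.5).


Step 1: Discard zero differences. Original n = 12; n_eff = number of nonzero differences = 10.
Nonzero differences (with sign): +9, -3, -7, +7, +9, -2, +4, -8, -7, -5
Step 2: Count signs: positive = 4, negative = 6.
Step 3: Under H0: P(positive) = 0.5, so the number of positives S ~ Bin(10, 0.5).
Step 4: Two-sided exact p-value = sum of Bin(10,0.5) probabilities at or below the observed probability = 0.753906.
Step 5: alpha = 0.05. fail to reject H0.

n_eff = 10, pos = 4, neg = 6, p = 0.753906, fail to reject H0.


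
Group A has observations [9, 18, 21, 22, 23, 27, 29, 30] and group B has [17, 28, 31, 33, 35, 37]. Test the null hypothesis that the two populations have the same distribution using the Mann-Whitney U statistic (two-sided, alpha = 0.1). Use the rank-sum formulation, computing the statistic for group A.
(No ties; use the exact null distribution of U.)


Step 1: Combine and sort all 14 observations; assign midranks.
sorted (value, group): (9,X), (17,Y), (18,X), (21,X), (22,X), (23,X), (27,X), (28,Y), (29,X), (30,X), (31,Y), (33,Y), (35,Y), (37,Y)
ranks: 9->1, 17->2, 18->3, 21->4, 22->5, 23->6, 27->7, 28->8, 29->9, 30->10, 31->11, 33->12, 35->13, 37->14
Step 2: Rank sum for X: R1 = 1 + 3 + 4 + 5 + 6 + 7 + 9 + 10 = 45.
Step 3: U_X = R1 - n1(n1+1)/2 = 45 - 8*9/2 = 45 - 36 = 9.
       U_Y = n1*n2 - U_X = 48 - 9 = 39.
Step 4: No ties, so the exact null distribution of U (based on enumerating the C(14,8) = 3003 equally likely rank assignments) gives the two-sided p-value.
Step 5: p-value = 0.059274; compare to alpha = 0.1. reject H0.

U_X = 9, p = 0.059274, reject H0 at alpha = 0.1.


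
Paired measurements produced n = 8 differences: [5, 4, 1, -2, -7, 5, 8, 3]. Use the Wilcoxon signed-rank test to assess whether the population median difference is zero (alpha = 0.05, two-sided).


Step 1: Drop any zero differences (none here) and take |d_i|.
|d| = [5, 4, 1, 2, 7, 5, 8, 3]
Step 2: Midrank |d_i| (ties get averaged ranks).
ranks: |5|->5.5, |4|->4, |1|->1, |2|->2, |7|->7, |5|->5.5, |8|->8, |3|->3
Step 3: Attach original signs; sum ranks with positive sign and with negative sign.
W+ = 5.5 + 4 + 1 + 5.5 + 8 + 3 = 27
W- = 2 + 7 = 9
(Check: W+ + W- = 36 should equal n(n+1)/2 = 36.)
Step 4: Test statistic W = min(W+, W-) = 9.
Step 5: Ties in |d|, so use the tie-corrected normal approximation.
        E[W] = n(n+1)/4 = 8*9/4 = 18.
        Tie groups: |d|=5 (t=2); sum(t^3 - t) = 6.
        Var[W] = n(n+1)(2n+1)/24 - sum(t^3-t)/48 = 1224/24 - 6/48 = 50.875.
        z = (W - E[W]) / sqrt(Var[W]) = (9 - 18) / 7.1327 = -1.2618.
        Two-sided p = 2*Phi(z) = 0.207021.
Step 6: alpha = 0.05. fail to reject H0.

W+ = 27, W- = 9, W = min = 9, p = 0.207021, fail to reject H0.


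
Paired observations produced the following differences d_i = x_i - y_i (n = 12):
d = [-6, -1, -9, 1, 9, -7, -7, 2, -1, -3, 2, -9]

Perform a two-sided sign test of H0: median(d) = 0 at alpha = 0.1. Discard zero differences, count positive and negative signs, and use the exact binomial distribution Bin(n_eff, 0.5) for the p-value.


Step 1: Discard zero differences. Original n = 12; n_eff = number of nonzero differences = 12.
Nonzero differences (with sign): -6, -1, -9, +1, +9, -7, -7, +2, -1, -3, +2, -9
Step 2: Count signs: positive = 4, negative = 8.
Step 3: Under H0: P(positive) = 0.5, so the number of positives S ~ Bin(12, 0.5).
Step 4: Two-sided exact p-value = sum of Bin(12,0.5) probabilities at or below the observed probability = 0.387695.
Step 5: alpha = 0.1. fail to reject H0.

n_eff = 12, pos = 4, neg = 8, p = 0.387695, fail to reject H0.


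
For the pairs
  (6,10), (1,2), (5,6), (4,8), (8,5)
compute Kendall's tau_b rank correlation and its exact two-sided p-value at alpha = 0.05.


Step 1: Enumerate the 10 unordered pairs (i,j) with i<j and classify each by sign(x_j-x_i) * sign(y_j-y_i).
  (1,2):dx=-5,dy=-8->C; (1,3):dx=-1,dy=-4->C; (1,4):dx=-2,dy=-2->C; (1,5):dx=+2,dy=-5->D
  (2,3):dx=+4,dy=+4->C; (2,4):dx=+3,dy=+6->C; (2,5):dx=+7,dy=+3->C; (3,4):dx=-1,dy=+2->D
  (3,5):dx=+3,dy=-1->D; (4,5):dx=+4,dy=-3->D
Step 2: C = 6, D = 4, total pairs = 10.
Step 3: tau = (C - D)/(n(n-1)/2) = (6 - 4)/10 = 0.200000.
Step 4: Exact two-sided p-value (enumerate n! = 120 permutations of y under H0): p = 0.816667.
Step 5: alpha = 0.05. fail to reject H0.

tau_b = 0.2000 (C=6, D=4), p = 0.816667, fail to reject H0.


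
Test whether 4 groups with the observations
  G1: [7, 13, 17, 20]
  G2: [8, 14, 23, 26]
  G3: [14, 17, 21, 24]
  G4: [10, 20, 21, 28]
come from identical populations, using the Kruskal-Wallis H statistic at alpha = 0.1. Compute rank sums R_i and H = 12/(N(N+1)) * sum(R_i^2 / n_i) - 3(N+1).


Step 1: Combine all N = 16 observations and assign midranks.
sorted (value, group, rank): (7,G1,1), (8,G2,2), (10,G4,3), (13,G1,4), (14,G2,5.5), (14,G3,5.5), (17,G1,7.5), (17,G3,7.5), (20,G1,9.5), (20,G4,9.5), (21,G3,11.5), (21,G4,11.5), (23,G2,13), (24,G3,14), (26,G2,15), (28,G4,16)
Step 2: Sum ranks within each group.
R_1 = 22 (n_1 = 4)
R_2 = 35.5 (n_2 = 4)
R_3 = 38.5 (n_3 = 4)
R_4 = 40 (n_4 = 4)
Step 3: H = 12/(N(N+1)) * sum(R_i^2/n_i) - 3(N+1)
     = 12/(16*17) * (22^2/4 + 35.5^2/4 + 38.5^2/4 + 40^2/4) - 3*17
     = 0.044118 * 1206.62 - 51
     = 2.233456.
Step 4: Ties present; correction factor C = 1 - 24/(16^3 - 16) = 0.994118. Corrected H = 2.233456 / 0.994118 = 2.246672.
Step 5: Under H0, H ~ chi^2(3); p-value = 0.522814.
Step 6: alpha = 0.1. fail to reject H0.

H = 2.2467, df = 3, p = 0.522814, fail to reject H0.


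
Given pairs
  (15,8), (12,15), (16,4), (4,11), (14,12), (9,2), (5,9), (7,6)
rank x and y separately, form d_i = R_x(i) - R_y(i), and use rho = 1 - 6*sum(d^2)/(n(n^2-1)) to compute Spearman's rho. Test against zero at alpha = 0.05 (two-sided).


Step 1: Rank x and y separately (midranks; no ties here).
rank(x): 15->7, 12->5, 16->8, 4->1, 14->6, 9->4, 5->2, 7->3
rank(y): 8->4, 15->8, 4->2, 11->6, 12->7, 2->1, 9->5, 6->3
Step 2: d_i = R_x(i) - R_y(i); compute d_i^2.
  (7-4)^2=9, (5-8)^2=9, (8-2)^2=36, (1-6)^2=25, (6-7)^2=1, (4-1)^2=9, (2-5)^2=9, (3-3)^2=0
sum(d^2) = 98.
Step 3: rho = 1 - 6*98 / (8*(8^2 - 1)) = 1 - 588/504 = -0.166667.
Step 4: Under H0, t = rho * sqrt((n-2)/(1-rho^2)) = -0.4140 ~ t(6).
Step 5: Two-sided p-value from the t-distribution with 6 df = 0.693239.
Step 6: alpha = 0.05. fail to reject H0.

rho = -0.1667, p = 0.693239, fail to reject H0 at alpha = 0.05.


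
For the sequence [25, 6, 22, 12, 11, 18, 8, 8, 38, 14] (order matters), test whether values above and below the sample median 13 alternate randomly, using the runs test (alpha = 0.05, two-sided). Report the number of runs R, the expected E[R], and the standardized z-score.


Step 1: Compute median = 13; label A = above, B = below.
Labels in order: ABABBABBAA  (n_A = 5, n_B = 5)
Step 2: Count runs R = 7.
Step 3: Under H0 (random ordering), E[R] = 2*n_A*n_B/(n_A+n_B) + 1 = 2*5*5/10 + 1 = 6.0000.
        Var[R] = 2*n_A*n_B*(2*n_A*n_B - n_A - n_B) / ((n_A+n_B)^2 * (n_A+n_B-1)) = 2000/900 = 2.2222.
        SD[R] = 1.4907.
Step 4: Continuity-corrected z = (R - 0.5 - E[R]) / SD[R] = (7 - 0.5 - 6.0000) / 1.4907 = 0.3354.
Step 5: Two-sided p-value via normal approximation = 2*(1 - Phi(|z|)) = 0.737316.
Step 6: alpha = 0.05. fail to reject H0.

R = 7, z = 0.3354, p = 0.737316, fail to reject H0.


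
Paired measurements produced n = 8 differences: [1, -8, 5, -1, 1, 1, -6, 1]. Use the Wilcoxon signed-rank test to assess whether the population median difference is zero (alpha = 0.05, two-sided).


Step 1: Drop any zero differences (none here) and take |d_i|.
|d| = [1, 8, 5, 1, 1, 1, 6, 1]
Step 2: Midrank |d_i| (ties get averaged ranks).
ranks: |1|->3, |8|->8, |5|->6, |1|->3, |1|->3, |1|->3, |6|->7, |1|->3
Step 3: Attach original signs; sum ranks with positive sign and with negative sign.
W+ = 3 + 6 + 3 + 3 + 3 = 18
W- = 8 + 3 + 7 = 18
(Check: W+ + W- = 36 should equal n(n+1)/2 = 36.)
Step 4: Test statistic W = min(W+, W-) = 18.
Step 5: Ties in |d|, so use the tie-corrected normal approximation.
        E[W] = n(n+1)/4 = 8*9/4 = 18.
        Tie groups: |d|=1 (t=5); sum(t^3 - t) = 120.
        Var[W] = n(n+1)(2n+1)/24 - sum(t^3-t)/48 = 1224/24 - 120/48 = 48.5.
        z = (W - E[W]) / sqrt(Var[W]) = (18 - 18) / 6.9642 = 0.0000.
        Two-sided p = 2*Phi(z) = 1.000000.
Step 6: alpha = 0.05. fail to reject H0.

W+ = 18, W- = 18, W = min = 18, p = 1.000000, fail to reject H0.


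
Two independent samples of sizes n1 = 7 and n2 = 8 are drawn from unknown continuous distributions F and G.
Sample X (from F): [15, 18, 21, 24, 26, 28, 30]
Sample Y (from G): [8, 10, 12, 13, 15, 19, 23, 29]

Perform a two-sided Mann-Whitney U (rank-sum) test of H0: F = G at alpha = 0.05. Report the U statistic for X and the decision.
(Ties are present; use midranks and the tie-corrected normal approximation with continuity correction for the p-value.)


Step 1: Combine and sort all 15 observations; assign midranks.
sorted (value, group): (8,Y), (10,Y), (12,Y), (13,Y), (15,X), (15,Y), (18,X), (19,Y), (21,X), (23,Y), (24,X), (26,X), (28,X), (29,Y), (30,X)
ranks: 8->1, 10->2, 12->3, 13->4, 15->5.5, 15->5.5, 18->7, 19->8, 21->9, 23->10, 24->11, 26->12, 28->13, 29->14, 30->15
Step 2: Rank sum for X: R1 = 5.5 + 7 + 9 + 11 + 12 + 13 + 15 = 72.5.
Step 3: U_X = R1 - n1(n1+1)/2 = 72.5 - 7*8/2 = 72.5 - 28 = 44.5.
       U_Y = n1*n2 - U_X = 56 - 44.5 = 11.5.
Step 4: Ties are present, so use the tie-corrected normal approximation (with continuity correction) for the p-value.
Step 5: p-value = 0.063840; compare to alpha = 0.05. fail to reject H0.

U_X = 44.5, p = 0.063840, fail to reject H0 at alpha = 0.05.


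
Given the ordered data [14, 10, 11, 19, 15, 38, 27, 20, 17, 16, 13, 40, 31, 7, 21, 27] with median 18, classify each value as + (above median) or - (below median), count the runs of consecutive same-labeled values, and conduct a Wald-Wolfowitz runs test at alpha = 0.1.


Step 1: Compute median = 18; label A = above, B = below.
Labels in order: BBBABAAABBBAABAA  (n_A = 8, n_B = 8)
Step 2: Count runs R = 8.
Step 3: Under H0 (random ordering), E[R] = 2*n_A*n_B/(n_A+n_B) + 1 = 2*8*8/16 + 1 = 9.0000.
        Var[R] = 2*n_A*n_B*(2*n_A*n_B - n_A - n_B) / ((n_A+n_B)^2 * (n_A+n_B-1)) = 14336/3840 = 3.7333.
        SD[R] = 1.9322.
Step 4: Continuity-corrected z = (R + 0.5 - E[R]) / SD[R] = (8 + 0.5 - 9.0000) / 1.9322 = -0.2588.
Step 5: Two-sided p-value via normal approximation = 2*(1 - Phi(|z|)) = 0.795809.
Step 6: alpha = 0.1. fail to reject H0.

R = 8, z = -0.2588, p = 0.795809, fail to reject H0.


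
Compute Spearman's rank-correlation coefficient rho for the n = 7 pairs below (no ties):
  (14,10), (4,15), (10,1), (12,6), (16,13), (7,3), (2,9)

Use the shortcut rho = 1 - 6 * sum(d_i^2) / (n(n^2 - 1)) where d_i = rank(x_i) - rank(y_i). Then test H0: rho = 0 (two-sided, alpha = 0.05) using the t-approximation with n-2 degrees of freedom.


Step 1: Rank x and y separately (midranks; no ties here).
rank(x): 14->6, 4->2, 10->4, 12->5, 16->7, 7->3, 2->1
rank(y): 10->5, 15->7, 1->1, 6->3, 13->6, 3->2, 9->4
Step 2: d_i = R_x(i) - R_y(i); compute d_i^2.
  (6-5)^2=1, (2-7)^2=25, (4-1)^2=9, (5-3)^2=4, (7-6)^2=1, (3-2)^2=1, (1-4)^2=9
sum(d^2) = 50.
Step 3: rho = 1 - 6*50 / (7*(7^2 - 1)) = 1 - 300/336 = 0.107143.
Step 4: Under H0, t = rho * sqrt((n-2)/(1-rho^2)) = 0.2410 ~ t(5).
Step 5: Two-sided p-value from the t-distribution with 5 df = 0.819151.
Step 6: alpha = 0.05. fail to reject H0.

rho = 0.1071, p = 0.819151, fail to reject H0 at alpha = 0.05.


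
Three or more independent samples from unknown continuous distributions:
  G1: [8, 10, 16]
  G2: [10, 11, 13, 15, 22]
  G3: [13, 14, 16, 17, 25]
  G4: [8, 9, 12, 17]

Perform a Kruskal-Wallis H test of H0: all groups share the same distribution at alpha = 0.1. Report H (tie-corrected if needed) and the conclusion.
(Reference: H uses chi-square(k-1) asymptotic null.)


Step 1: Combine all N = 17 observations and assign midranks.
sorted (value, group, rank): (8,G1,1.5), (8,G4,1.5), (9,G4,3), (10,G1,4.5), (10,G2,4.5), (11,G2,6), (12,G4,7), (13,G2,8.5), (13,G3,8.5), (14,G3,10), (15,G2,11), (16,G1,12.5), (16,G3,12.5), (17,G3,14.5), (17,G4,14.5), (22,G2,16), (25,G3,17)
Step 2: Sum ranks within each group.
R_1 = 18.5 (n_1 = 3)
R_2 = 46 (n_2 = 5)
R_3 = 62.5 (n_3 = 5)
R_4 = 26 (n_4 = 4)
Step 3: H = 12/(N(N+1)) * sum(R_i^2/n_i) - 3(N+1)
     = 12/(17*18) * (18.5^2/3 + 46^2/5 + 62.5^2/5 + 26^2/4) - 3*18
     = 0.039216 * 1487.53 - 54
     = 4.334641.
Step 4: Ties present; correction factor C = 1 - 30/(17^3 - 17) = 0.993873. Corrected H = 4.334641 / 0.993873 = 4.361365.
Step 5: Under H0, H ~ chi^2(3); p-value = 0.224995.
Step 6: alpha = 0.1. fail to reject H0.

H = 4.3614, df = 3, p = 0.224995, fail to reject H0.


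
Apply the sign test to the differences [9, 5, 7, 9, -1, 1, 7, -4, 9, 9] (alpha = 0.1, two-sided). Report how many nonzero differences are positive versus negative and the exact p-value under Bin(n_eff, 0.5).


Step 1: Discard zero differences. Original n = 10; n_eff = number of nonzero differences = 10.
Nonzero differences (with sign): +9, +5, +7, +9, -1, +1, +7, -4, +9, +9
Step 2: Count signs: positive = 8, negative = 2.
Step 3: Under H0: P(positive) = 0.5, so the number of positives S ~ Bin(10, 0.5).
Step 4: Two-sided exact p-value = sum of Bin(10,0.5) probabilities at or below the observed probability = 0.109375.
Step 5: alpha = 0.1. fail to reject H0.

n_eff = 10, pos = 8, neg = 2, p = 0.109375, fail to reject H0.


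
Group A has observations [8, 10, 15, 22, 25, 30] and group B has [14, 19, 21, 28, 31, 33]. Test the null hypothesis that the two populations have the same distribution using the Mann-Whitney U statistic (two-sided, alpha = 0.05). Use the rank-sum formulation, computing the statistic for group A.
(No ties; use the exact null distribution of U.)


Step 1: Combine and sort all 12 observations; assign midranks.
sorted (value, group): (8,X), (10,X), (14,Y), (15,X), (19,Y), (21,Y), (22,X), (25,X), (28,Y), (30,X), (31,Y), (33,Y)
ranks: 8->1, 10->2, 14->3, 15->4, 19->5, 21->6, 22->7, 25->8, 28->9, 30->10, 31->11, 33->12
Step 2: Rank sum for X: R1 = 1 + 2 + 4 + 7 + 8 + 10 = 32.
Step 3: U_X = R1 - n1(n1+1)/2 = 32 - 6*7/2 = 32 - 21 = 11.
       U_Y = n1*n2 - U_X = 36 - 11 = 25.
Step 4: No ties, so the exact null distribution of U (based on enumerating the C(12,6) = 924 equally likely rank assignments) gives the two-sided p-value.
Step 5: p-value = 0.309524; compare to alpha = 0.05. fail to reject H0.

U_X = 11, p = 0.309524, fail to reject H0 at alpha = 0.05.


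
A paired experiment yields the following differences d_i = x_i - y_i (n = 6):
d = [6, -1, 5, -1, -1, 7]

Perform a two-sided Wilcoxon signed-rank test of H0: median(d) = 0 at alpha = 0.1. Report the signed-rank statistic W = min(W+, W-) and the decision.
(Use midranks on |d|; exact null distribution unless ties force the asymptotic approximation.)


Step 1: Drop any zero differences (none here) and take |d_i|.
|d| = [6, 1, 5, 1, 1, 7]
Step 2: Midrank |d_i| (ties get averaged ranks).
ranks: |6|->5, |1|->2, |5|->4, |1|->2, |1|->2, |7|->6
Step 3: Attach original signs; sum ranks with positive sign and with negative sign.
W+ = 5 + 4 + 6 = 15
W- = 2 + 2 + 2 = 6
(Check: W+ + W- = 21 should equal n(n+1)/2 = 21.)
Step 4: Test statistic W = min(W+, W-) = 6.
Step 5: Ties in |d|, so use the tie-corrected normal approximation.
        E[W] = n(n+1)/4 = 6*7/4 = 10.5.
        Tie groups: |d|=1 (t=3); sum(t^3 - t) = 24.
        Var[W] = n(n+1)(2n+1)/24 - sum(t^3-t)/48 = 546/24 - 24/48 = 22.25.
        z = (W - E[W]) / sqrt(Var[W]) = (6 - 10.5) / 4.7170 = -0.9540.
        Two-sided p = 2*Phi(z) = 0.340085.
Step 6: alpha = 0.1. fail to reject H0.

W+ = 15, W- = 6, W = min = 6, p = 0.340085, fail to reject H0.


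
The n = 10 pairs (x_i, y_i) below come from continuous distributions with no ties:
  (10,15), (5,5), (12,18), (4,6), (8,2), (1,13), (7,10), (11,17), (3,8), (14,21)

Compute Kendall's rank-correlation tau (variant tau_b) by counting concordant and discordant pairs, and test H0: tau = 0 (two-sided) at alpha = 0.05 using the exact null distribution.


Step 1: Enumerate the 45 unordered pairs (i,j) with i<j and classify each by sign(x_j-x_i) * sign(y_j-y_i).
  (1,2):dx=-5,dy=-10->C; (1,3):dx=+2,dy=+3->C; (1,4):dx=-6,dy=-9->C; (1,5):dx=-2,dy=-13->C
  (1,6):dx=-9,dy=-2->C; (1,7):dx=-3,dy=-5->C; (1,8):dx=+1,dy=+2->C; (1,9):dx=-7,dy=-7->C
  (1,10):dx=+4,dy=+6->C; (2,3):dx=+7,dy=+13->C; (2,4):dx=-1,dy=+1->D; (2,5):dx=+3,dy=-3->D
  (2,6):dx=-4,dy=+8->D; (2,7):dx=+2,dy=+5->C; (2,8):dx=+6,dy=+12->C; (2,9):dx=-2,dy=+3->D
  (2,10):dx=+9,dy=+16->C; (3,4):dx=-8,dy=-12->C; (3,5):dx=-4,dy=-16->C; (3,6):dx=-11,dy=-5->C
  (3,7):dx=-5,dy=-8->C; (3,8):dx=-1,dy=-1->C; (3,9):dx=-9,dy=-10->C; (3,10):dx=+2,dy=+3->C
  (4,5):dx=+4,dy=-4->D; (4,6):dx=-3,dy=+7->D; (4,7):dx=+3,dy=+4->C; (4,8):dx=+7,dy=+11->C
  (4,9):dx=-1,dy=+2->D; (4,10):dx=+10,dy=+15->C; (5,6):dx=-7,dy=+11->D; (5,7):dx=-1,dy=+8->D
  (5,8):dx=+3,dy=+15->C; (5,9):dx=-5,dy=+6->D; (5,10):dx=+6,dy=+19->C; (6,7):dx=+6,dy=-3->D
  (6,8):dx=+10,dy=+4->C; (6,9):dx=+2,dy=-5->D; (6,10):dx=+13,dy=+8->C; (7,8):dx=+4,dy=+7->C
  (7,9):dx=-4,dy=-2->C; (7,10):dx=+7,dy=+11->C; (8,9):dx=-8,dy=-9->C; (8,10):dx=+3,dy=+4->C
  (9,10):dx=+11,dy=+13->C
Step 2: C = 33, D = 12, total pairs = 45.
Step 3: tau = (C - D)/(n(n-1)/2) = (33 - 12)/45 = 0.466667.
Step 4: Exact two-sided p-value (enumerate n! = 3628800 permutations of y under H0): p = 0.072550.
Step 5: alpha = 0.05. fail to reject H0.

tau_b = 0.4667 (C=33, D=12), p = 0.072550, fail to reject H0.


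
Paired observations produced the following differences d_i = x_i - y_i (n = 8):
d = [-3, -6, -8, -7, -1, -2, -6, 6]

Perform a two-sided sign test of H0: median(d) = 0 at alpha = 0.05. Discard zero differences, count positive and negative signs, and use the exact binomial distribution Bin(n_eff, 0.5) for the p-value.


Step 1: Discard zero differences. Original n = 8; n_eff = number of nonzero differences = 8.
Nonzero differences (with sign): -3, -6, -8, -7, -1, -2, -6, +6
Step 2: Count signs: positive = 1, negative = 7.
Step 3: Under H0: P(positive) = 0.5, so the number of positives S ~ Bin(8, 0.5).
Step 4: Two-sided exact p-value = sum of Bin(8,0.5) probabilities at or below the observed probability = 0.070312.
Step 5: alpha = 0.05. fail to reject H0.

n_eff = 8, pos = 1, neg = 7, p = 0.070312, fail to reject H0.


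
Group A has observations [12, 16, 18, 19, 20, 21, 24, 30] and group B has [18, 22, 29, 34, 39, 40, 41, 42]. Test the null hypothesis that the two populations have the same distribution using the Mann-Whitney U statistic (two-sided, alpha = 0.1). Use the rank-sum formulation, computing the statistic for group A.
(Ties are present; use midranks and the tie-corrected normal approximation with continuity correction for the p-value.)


Step 1: Combine and sort all 16 observations; assign midranks.
sorted (value, group): (12,X), (16,X), (18,X), (18,Y), (19,X), (20,X), (21,X), (22,Y), (24,X), (29,Y), (30,X), (34,Y), (39,Y), (40,Y), (41,Y), (42,Y)
ranks: 12->1, 16->2, 18->3.5, 18->3.5, 19->5, 20->6, 21->7, 22->8, 24->9, 29->10, 30->11, 34->12, 39->13, 40->14, 41->15, 42->16
Step 2: Rank sum for X: R1 = 1 + 2 + 3.5 + 5 + 6 + 7 + 9 + 11 = 44.5.
Step 3: U_X = R1 - n1(n1+1)/2 = 44.5 - 8*9/2 = 44.5 - 36 = 8.5.
       U_Y = n1*n2 - U_X = 64 - 8.5 = 55.5.
Step 4: Ties are present, so use the tie-corrected normal approximation (with continuity correction) for the p-value.
Step 5: p-value = 0.015638; compare to alpha = 0.1. reject H0.

U_X = 8.5, p = 0.015638, reject H0 at alpha = 0.1.


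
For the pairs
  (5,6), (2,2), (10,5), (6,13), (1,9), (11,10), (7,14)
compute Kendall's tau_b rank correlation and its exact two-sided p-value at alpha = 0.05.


Step 1: Enumerate the 21 unordered pairs (i,j) with i<j and classify each by sign(x_j-x_i) * sign(y_j-y_i).
  (1,2):dx=-3,dy=-4->C; (1,3):dx=+5,dy=-1->D; (1,4):dx=+1,dy=+7->C; (1,5):dx=-4,dy=+3->D
  (1,6):dx=+6,dy=+4->C; (1,7):dx=+2,dy=+8->C; (2,3):dx=+8,dy=+3->C; (2,4):dx=+4,dy=+11->C
  (2,5):dx=-1,dy=+7->D; (2,6):dx=+9,dy=+8->C; (2,7):dx=+5,dy=+12->C; (3,4):dx=-4,dy=+8->D
  (3,5):dx=-9,dy=+4->D; (3,6):dx=+1,dy=+5->C; (3,7):dx=-3,dy=+9->D; (4,5):dx=-5,dy=-4->C
  (4,6):dx=+5,dy=-3->D; (4,7):dx=+1,dy=+1->C; (5,6):dx=+10,dy=+1->C; (5,7):dx=+6,dy=+5->C
  (6,7):dx=-4,dy=+4->D
Step 2: C = 13, D = 8, total pairs = 21.
Step 3: tau = (C - D)/(n(n-1)/2) = (13 - 8)/21 = 0.238095.
Step 4: Exact two-sided p-value (enumerate n! = 5040 permutations of y under H0): p = 0.561905.
Step 5: alpha = 0.05. fail to reject H0.

tau_b = 0.2381 (C=13, D=8), p = 0.561905, fail to reject H0.


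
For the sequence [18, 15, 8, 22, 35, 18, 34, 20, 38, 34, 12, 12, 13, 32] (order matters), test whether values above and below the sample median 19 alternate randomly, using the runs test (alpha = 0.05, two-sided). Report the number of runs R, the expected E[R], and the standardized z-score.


Step 1: Compute median = 19; label A = above, B = below.
Labels in order: BBBAABAAAABBBA  (n_A = 7, n_B = 7)
Step 2: Count runs R = 6.
Step 3: Under H0 (random ordering), E[R] = 2*n_A*n_B/(n_A+n_B) + 1 = 2*7*7/14 + 1 = 8.0000.
        Var[R] = 2*n_A*n_B*(2*n_A*n_B - n_A - n_B) / ((n_A+n_B)^2 * (n_A+n_B-1)) = 8232/2548 = 3.2308.
        SD[R] = 1.7974.
Step 4: Continuity-corrected z = (R + 0.5 - E[R]) / SD[R] = (6 + 0.5 - 8.0000) / 1.7974 = -0.8345.
Step 5: Two-sided p-value via normal approximation = 2*(1 - Phi(|z|)) = 0.403986.
Step 6: alpha = 0.05. fail to reject H0.

R = 6, z = -0.8345, p = 0.403986, fail to reject H0.


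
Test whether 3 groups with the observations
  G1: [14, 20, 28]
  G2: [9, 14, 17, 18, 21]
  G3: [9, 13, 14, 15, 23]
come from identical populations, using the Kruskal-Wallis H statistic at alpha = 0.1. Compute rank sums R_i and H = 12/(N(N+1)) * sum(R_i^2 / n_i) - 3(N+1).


Step 1: Combine all N = 13 observations and assign midranks.
sorted (value, group, rank): (9,G2,1.5), (9,G3,1.5), (13,G3,3), (14,G1,5), (14,G2,5), (14,G3,5), (15,G3,7), (17,G2,8), (18,G2,9), (20,G1,10), (21,G2,11), (23,G3,12), (28,G1,13)
Step 2: Sum ranks within each group.
R_1 = 28 (n_1 = 3)
R_2 = 34.5 (n_2 = 5)
R_3 = 28.5 (n_3 = 5)
Step 3: H = 12/(N(N+1)) * sum(R_i^2/n_i) - 3(N+1)
     = 12/(13*14) * (28^2/3 + 34.5^2/5 + 28.5^2/5) - 3*14
     = 0.065934 * 661.833 - 42
     = 1.637363.
Step 4: Ties present; correction factor C = 1 - 30/(13^3 - 13) = 0.986264. Corrected H = 1.637363 / 0.986264 = 1.660167.
Step 5: Under H0, H ~ chi^2(2); p-value = 0.436013.
Step 6: alpha = 0.1. fail to reject H0.

H = 1.6602, df = 2, p = 0.436013, fail to reject H0.


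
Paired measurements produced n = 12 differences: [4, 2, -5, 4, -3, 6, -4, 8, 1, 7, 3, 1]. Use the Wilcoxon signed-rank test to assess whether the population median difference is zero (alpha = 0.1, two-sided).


Step 1: Drop any zero differences (none here) and take |d_i|.
|d| = [4, 2, 5, 4, 3, 6, 4, 8, 1, 7, 3, 1]
Step 2: Midrank |d_i| (ties get averaged ranks).
ranks: |4|->7, |2|->3, |5|->9, |4|->7, |3|->4.5, |6|->10, |4|->7, |8|->12, |1|->1.5, |7|->11, |3|->4.5, |1|->1.5
Step 3: Attach original signs; sum ranks with positive sign and with negative sign.
W+ = 7 + 3 + 7 + 10 + 12 + 1.5 + 11 + 4.5 + 1.5 = 57.5
W- = 9 + 4.5 + 7 = 20.5
(Check: W+ + W- = 78 should equal n(n+1)/2 = 78.)
Step 4: Test statistic W = min(W+, W-) = 20.5.
Step 5: Ties in |d|, so use the tie-corrected normal approximation.
        E[W] = n(n+1)/4 = 12*13/4 = 39.
        Tie groups: |d|=1 (t=2), |d|=3 (t=2), |d|=4 (t=3); sum(t^3 - t) = 36.
        Var[W] = n(n+1)(2n+1)/24 - sum(t^3-t)/48 = 3900/24 - 36/48 = 161.75.
        z = (W - E[W]) / sqrt(Var[W]) = (20.5 - 39) / 12.7181 = -1.4546.
        Two-sided p = 2*Phi(z) = 0.145774.
Step 6: alpha = 0.1. fail to reject H0.

W+ = 57.5, W- = 20.5, W = min = 20.5, p = 0.145774, fail to reject H0.


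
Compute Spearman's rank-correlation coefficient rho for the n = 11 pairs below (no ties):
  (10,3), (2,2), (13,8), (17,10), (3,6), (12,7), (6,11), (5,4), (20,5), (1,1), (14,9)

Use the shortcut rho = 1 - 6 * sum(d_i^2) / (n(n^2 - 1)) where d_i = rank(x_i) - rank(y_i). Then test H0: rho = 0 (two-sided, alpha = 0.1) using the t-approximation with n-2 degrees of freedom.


Step 1: Rank x and y separately (midranks; no ties here).
rank(x): 10->6, 2->2, 13->8, 17->10, 3->3, 12->7, 6->5, 5->4, 20->11, 1->1, 14->9
rank(y): 3->3, 2->2, 8->8, 10->10, 6->6, 7->7, 11->11, 4->4, 5->5, 1->1, 9->9
Step 2: d_i = R_x(i) - R_y(i); compute d_i^2.
  (6-3)^2=9, (2-2)^2=0, (8-8)^2=0, (10-10)^2=0, (3-6)^2=9, (7-7)^2=0, (5-11)^2=36, (4-4)^2=0, (11-5)^2=36, (1-1)^2=0, (9-9)^2=0
sum(d^2) = 90.
Step 3: rho = 1 - 6*90 / (11*(11^2 - 1)) = 1 - 540/1320 = 0.590909.
Step 4: Under H0, t = rho * sqrt((n-2)/(1-rho^2)) = 2.1974 ~ t(9).
Step 5: Two-sided p-value from the t-distribution with 9 df = 0.055576.
Step 6: alpha = 0.1. reject H0.

rho = 0.5909, p = 0.055576, reject H0 at alpha = 0.1.


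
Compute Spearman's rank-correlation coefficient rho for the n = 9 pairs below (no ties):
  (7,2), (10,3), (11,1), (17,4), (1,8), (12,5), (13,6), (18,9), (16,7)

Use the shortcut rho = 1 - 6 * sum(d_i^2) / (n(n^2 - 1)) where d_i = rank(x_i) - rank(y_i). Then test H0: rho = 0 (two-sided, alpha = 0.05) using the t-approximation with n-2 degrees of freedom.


Step 1: Rank x and y separately (midranks; no ties here).
rank(x): 7->2, 10->3, 11->4, 17->8, 1->1, 12->5, 13->6, 18->9, 16->7
rank(y): 2->2, 3->3, 1->1, 4->4, 8->8, 5->5, 6->6, 9->9, 7->7
Step 2: d_i = R_x(i) - R_y(i); compute d_i^2.
  (2-2)^2=0, (3-3)^2=0, (4-1)^2=9, (8-4)^2=16, (1-8)^2=49, (5-5)^2=0, (6-6)^2=0, (9-9)^2=0, (7-7)^2=0
sum(d^2) = 74.
Step 3: rho = 1 - 6*74 / (9*(9^2 - 1)) = 1 - 444/720 = 0.383333.
Step 4: Under H0, t = rho * sqrt((n-2)/(1-rho^2)) = 1.0981 ~ t(7).
Step 5: Two-sided p-value from the t-distribution with 7 df = 0.308495.
Step 6: alpha = 0.05. fail to reject H0.

rho = 0.3833, p = 0.308495, fail to reject H0 at alpha = 0.05.


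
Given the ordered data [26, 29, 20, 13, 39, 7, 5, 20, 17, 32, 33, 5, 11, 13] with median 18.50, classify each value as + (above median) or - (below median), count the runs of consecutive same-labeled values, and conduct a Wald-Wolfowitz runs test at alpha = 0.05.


Step 1: Compute median = 18.50; label A = above, B = below.
Labels in order: AAABABBABAABBB  (n_A = 7, n_B = 7)
Step 2: Count runs R = 8.
Step 3: Under H0 (random ordering), E[R] = 2*n_A*n_B/(n_A+n_B) + 1 = 2*7*7/14 + 1 = 8.0000.
        Var[R] = 2*n_A*n_B*(2*n_A*n_B - n_A - n_B) / ((n_A+n_B)^2 * (n_A+n_B-1)) = 8232/2548 = 3.2308.
        SD[R] = 1.7974.
Step 4: R = E[R], so z = 0 with no continuity correction.
Step 5: Two-sided p-value via normal approximation = 2*(1 - Phi(|z|)) = 1.000000.
Step 6: alpha = 0.05. fail to reject H0.

R = 8, z = 0.0000, p = 1.000000, fail to reject H0.


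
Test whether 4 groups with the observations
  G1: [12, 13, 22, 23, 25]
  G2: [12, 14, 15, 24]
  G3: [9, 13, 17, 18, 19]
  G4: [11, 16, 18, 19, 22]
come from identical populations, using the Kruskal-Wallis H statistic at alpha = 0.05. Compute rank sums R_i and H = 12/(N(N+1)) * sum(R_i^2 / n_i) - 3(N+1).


Step 1: Combine all N = 19 observations and assign midranks.
sorted (value, group, rank): (9,G3,1), (11,G4,2), (12,G1,3.5), (12,G2,3.5), (13,G1,5.5), (13,G3,5.5), (14,G2,7), (15,G2,8), (16,G4,9), (17,G3,10), (18,G3,11.5), (18,G4,11.5), (19,G3,13.5), (19,G4,13.5), (22,G1,15.5), (22,G4,15.5), (23,G1,17), (24,G2,18), (25,G1,19)
Step 2: Sum ranks within each group.
R_1 = 60.5 (n_1 = 5)
R_2 = 36.5 (n_2 = 4)
R_3 = 41.5 (n_3 = 5)
R_4 = 51.5 (n_4 = 5)
Step 3: H = 12/(N(N+1)) * sum(R_i^2/n_i) - 3(N+1)
     = 12/(19*20) * (60.5^2/5 + 36.5^2/4 + 41.5^2/5 + 51.5^2/5) - 3*20
     = 0.031579 * 1940.01 - 60
     = 1.263553.
Step 4: Ties present; correction factor C = 1 - 30/(19^3 - 19) = 0.995614. Corrected H = 1.263553 / 0.995614 = 1.269119.
Step 5: Under H0, H ~ chi^2(3); p-value = 0.736479.
Step 6: alpha = 0.05. fail to reject H0.

H = 1.2691, df = 3, p = 0.736479, fail to reject H0.


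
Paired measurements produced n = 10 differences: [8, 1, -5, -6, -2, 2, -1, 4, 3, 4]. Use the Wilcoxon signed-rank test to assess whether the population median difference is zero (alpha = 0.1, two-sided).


Step 1: Drop any zero differences (none here) and take |d_i|.
|d| = [8, 1, 5, 6, 2, 2, 1, 4, 3, 4]
Step 2: Midrank |d_i| (ties get averaged ranks).
ranks: |8|->10, |1|->1.5, |5|->8, |6|->9, |2|->3.5, |2|->3.5, |1|->1.5, |4|->6.5, |3|->5, |4|->6.5
Step 3: Attach original signs; sum ranks with positive sign and with negative sign.
W+ = 10 + 1.5 + 3.5 + 6.5 + 5 + 6.5 = 33
W- = 8 + 9 + 3.5 + 1.5 = 22
(Check: W+ + W- = 55 should equal n(n+1)/2 = 55.)
Step 4: Test statistic W = min(W+, W-) = 22.
Step 5: Ties in |d|, so use the tie-corrected normal approximation.
        E[W] = n(n+1)/4 = 10*11/4 = 27.5.
        Tie groups: |d|=1 (t=2), |d|=2 (t=2), |d|=4 (t=2); sum(t^3 - t) = 18.
        Var[W] = n(n+1)(2n+1)/24 - sum(t^3-t)/48 = 2310/24 - 18/48 = 95.875.
        z = (W - E[W]) / sqrt(Var[W]) = (22 - 27.5) / 9.7916 = -0.5617.
        Two-sided p = 2*Phi(z) = 0.574316.
Step 6: alpha = 0.1. fail to reject H0.

W+ = 33, W- = 22, W = min = 22, p = 0.574316, fail to reject H0.
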